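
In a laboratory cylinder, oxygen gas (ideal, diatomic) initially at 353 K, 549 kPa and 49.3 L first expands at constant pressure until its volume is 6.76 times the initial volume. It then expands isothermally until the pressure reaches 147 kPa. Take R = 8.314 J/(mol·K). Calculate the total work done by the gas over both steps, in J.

397000 J

n = P₁V₁/(RT₁) = 549×49.3/(8.314×353) = 9.22 mol.
Step 1 — Isobaric: P stays 549 kPa; V/T = const ⇒ T₂ = 2390 K, V₂ = 333 L.
W = PΔV = 549×(333−49.3) kPa·L = 156000 J.
ΔU = nCvΔT = 9.22×20.8×(2390−353) = 390000 J.
Q = ΔU + W = nCpΔT = 546000 J.
State after step 1: P = 549 kPa, V = 333 L, T = 2390 K.
Step 2 — Isothermal: T stays 2390 K; PV = const ⇒ V₂ = 1240 L, P₂ = 147 kPa.
ΔU = 0 (ideal gas, T constant).
W = nRT ln(V₂/V₁) = 9.22×8.314×2390×ln(3.73) = 241000 J.
Q = ΔU + W = 241000 J.
Net over both steps: W = 397000 J, Q = 787000 J, ΔU = 390000 J.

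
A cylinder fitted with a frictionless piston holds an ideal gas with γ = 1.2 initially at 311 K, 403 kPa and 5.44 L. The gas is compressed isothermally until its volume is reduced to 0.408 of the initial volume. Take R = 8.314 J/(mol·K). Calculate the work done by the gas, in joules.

-1970 J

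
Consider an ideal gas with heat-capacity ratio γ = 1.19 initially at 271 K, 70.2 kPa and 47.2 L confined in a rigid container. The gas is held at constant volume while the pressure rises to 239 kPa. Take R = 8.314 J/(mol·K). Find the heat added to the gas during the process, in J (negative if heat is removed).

41900 J

n = P₁V₁/(RT₁) = 70.2×47.2/(8.314×271) = 1.47 mol.
Isochoric: V stays 47.2 L; P/T = const ⇒ T₂ = 923 K, P₂ = 239 kPa.
W = 0 (no volume change).
ΔU = nCvΔT = 1.47×43.8×(923−271) = 41900 J.
Q = ΔU = 41900 J.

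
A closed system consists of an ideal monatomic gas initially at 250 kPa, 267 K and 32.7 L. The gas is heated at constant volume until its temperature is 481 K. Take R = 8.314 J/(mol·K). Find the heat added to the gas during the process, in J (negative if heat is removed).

n = P₁V₁/(RT₁) = 250×32.7/(8.314×267) = 3.68 mol.
Isochoric: V stays 32.7 L; P/T = const ⇒ T₂ = 481 K, P₂ = 450 kPa.
W = 0 (no volume change).
ΔU = nCvΔT = 3.68×12.5×(481−267) = 9830 J.
Q = ΔU = 9830 J.

9830 J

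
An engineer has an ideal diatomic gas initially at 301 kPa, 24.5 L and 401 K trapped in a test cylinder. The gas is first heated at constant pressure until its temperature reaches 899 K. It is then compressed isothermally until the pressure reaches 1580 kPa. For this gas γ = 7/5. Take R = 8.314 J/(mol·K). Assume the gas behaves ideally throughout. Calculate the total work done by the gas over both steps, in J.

-18300 J

n = P₁V₁/(RT₁) = 301×24.5/(8.314×401) = 2.21 mol.
Step 1 — Isobaric: P stays 301 kPa; V/T = const ⇒ T₂ = 899 K, V₂ = 54.9 L.
W = PΔV = 301×(54.9−24.5) kPa·L = 9160 J.
ΔU = nCvΔT = 2.21×20.8×(899−401) = 22900 J.
Q = ΔU + W = nCpΔT = 32100 J.
State after step 1: P = 301 kPa, V = 54.9 L, T = 899 K.
Step 2 — Isothermal: T stays 899 K; PV = const ⇒ V₂ = 10.5 L, P₂ = 1580 kPa.
ΔU = 0 (ideal gas, T constant).
W = nRT ln(V₂/V₁) = 2.21×8.314×899×ln(0.191) = -27400 J.
Q = ΔU + W = -27400 J.
Net over both steps: W = -18300 J, Q = 4640 J, ΔU = 22900 J.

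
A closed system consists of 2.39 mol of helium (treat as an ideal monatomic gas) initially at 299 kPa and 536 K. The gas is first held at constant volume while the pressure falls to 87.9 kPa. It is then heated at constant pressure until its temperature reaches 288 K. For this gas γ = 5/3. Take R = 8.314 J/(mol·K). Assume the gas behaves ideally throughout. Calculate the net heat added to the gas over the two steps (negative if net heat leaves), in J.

-4800 J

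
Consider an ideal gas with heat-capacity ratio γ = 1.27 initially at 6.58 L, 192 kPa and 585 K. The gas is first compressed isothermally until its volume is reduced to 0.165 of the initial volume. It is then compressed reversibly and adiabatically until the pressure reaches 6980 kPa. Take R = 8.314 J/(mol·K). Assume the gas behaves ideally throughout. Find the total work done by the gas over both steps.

-4450 J

n = P₁V₁/(RT₁) = 192×6.58/(8.314×585) = 0.260 mol.
Step 1 — Isothermal: T stays 585 K; PV = const ⇒ V₂ = 1.09 L, P₂ = 1160 kPa.
ΔU = 0 (ideal gas, T constant).
W = nRT ln(V₂/V₁) = 0.260×8.314×585×ln(0.165) = -2280 J.
Q = ΔU + W = -2280 J.
State after step 1: P = 1160 kPa, V = 1.09 L, T = 585 K.
Step 2 — Adiabatic: T₂/T₁ = (P₂/P₁)^((γ−1)/γ) ⇒ T₂ = 585×(6.00)^0.213 = 856 K; V₂ = 0.265 L.
ΔU = nCvΔT = 0.260×30.8×(856−585) = 2170 J.
Q = 0 for an adiabatic process, so W = −ΔU = -2170 J.
Net over both steps: W = -4450 J, Q = -2280 J, ΔU = 2170 J.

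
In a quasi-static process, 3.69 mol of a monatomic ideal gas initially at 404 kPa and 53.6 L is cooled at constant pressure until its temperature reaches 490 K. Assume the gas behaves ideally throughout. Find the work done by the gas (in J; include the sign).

T₁ = P₁V₁/(nR) = 404×53.6/(3.69×8.314) = 706 K.
Isobaric: P stays 404 kPa; V/T = const ⇒ T₂ = 490 K, V₂ = 37.2 L.
W = PΔV = 404×(37.2−53.6) kPa·L = -6620 J.

-6620 J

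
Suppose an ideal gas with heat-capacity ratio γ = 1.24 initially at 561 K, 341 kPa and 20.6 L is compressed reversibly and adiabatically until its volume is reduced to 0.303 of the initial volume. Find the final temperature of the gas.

Adiabatic: TV^(γ−1) = const ⇒ T₂ = 561×(3.30)^0.240 = 747 K; PV^γ = const ⇒ P₂ = 1500 kPa.

747 K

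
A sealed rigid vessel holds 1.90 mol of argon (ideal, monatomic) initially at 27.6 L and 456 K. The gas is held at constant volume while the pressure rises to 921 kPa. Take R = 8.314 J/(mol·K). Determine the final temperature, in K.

P₁ = nRT₁/V₁ = 1.90×8.314×456/27.6 = 261 kPa.
Isochoric: V stays 27.6 L; P/T = const ⇒ T₂ = 1610 K, P₂ = 921 kPa.

1610 K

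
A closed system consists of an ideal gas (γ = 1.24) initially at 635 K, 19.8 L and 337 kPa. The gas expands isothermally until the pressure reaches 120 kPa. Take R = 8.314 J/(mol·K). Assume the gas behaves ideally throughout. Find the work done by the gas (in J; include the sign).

6890 J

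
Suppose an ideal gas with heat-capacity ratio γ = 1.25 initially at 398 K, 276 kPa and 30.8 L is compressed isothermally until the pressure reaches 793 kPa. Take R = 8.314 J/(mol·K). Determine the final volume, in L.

Isothermal: T stays 398 K; PV = const ⇒ V₂ = 10.7 L, P₂ = 793 kPa.

10.7 L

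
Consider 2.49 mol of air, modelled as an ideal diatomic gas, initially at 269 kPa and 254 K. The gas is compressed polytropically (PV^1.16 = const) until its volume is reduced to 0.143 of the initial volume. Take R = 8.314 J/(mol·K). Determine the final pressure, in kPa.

2570 kPa

V₁ = nRT₁/P₁ = 2.49×8.314×254/269 = 19.5 L.
Polytropic n=1.16: T₂ = T₁(V₁/V₂)^(n−1) = 254×(6.99)^0.16 = 347 K; P₂ = P₁(V₁/V₂)^n = 2570 kPa.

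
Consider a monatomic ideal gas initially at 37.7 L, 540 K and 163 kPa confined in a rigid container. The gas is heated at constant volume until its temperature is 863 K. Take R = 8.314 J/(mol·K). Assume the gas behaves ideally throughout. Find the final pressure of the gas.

Isochoric: V stays 37.7 L; P/T = const ⇒ T₂ = 863 K, P₂ = 260 kPa.

260 kPa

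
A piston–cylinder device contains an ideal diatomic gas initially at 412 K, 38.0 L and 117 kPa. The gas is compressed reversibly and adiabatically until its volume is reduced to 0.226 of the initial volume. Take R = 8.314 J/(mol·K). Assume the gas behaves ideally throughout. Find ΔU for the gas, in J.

9030 J

n = P₁V₁/(RT₁) = 117×38.0/(8.314×412) = 1.30 mol.
Adiabatic: TV^(γ−1) = const ⇒ T₂ = 412×(4.42)^0.400 = 747 K; PV^γ = const ⇒ P₂ = 938 kPa.
For an ideal gas ΔU = nCvΔT with Cv = (5/2)R = 20.8 J/(mol·K).
ΔU = 1.30×20.8×(747−412) = 9030 J.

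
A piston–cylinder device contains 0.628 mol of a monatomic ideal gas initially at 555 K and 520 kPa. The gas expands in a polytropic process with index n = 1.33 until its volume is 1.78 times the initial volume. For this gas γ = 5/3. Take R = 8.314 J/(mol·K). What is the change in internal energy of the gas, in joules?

V₁ = nRT₁/P₁ = 0.628×8.314×555/520 = 5.57 L.
Polytropic n=1.33: T₂ = T₁(V₁/V₂)^(n−1) = 555×(0.562)^0.33 = 459 K; P₂ = P₁(V₁/V₂)^n = 242 kPa.
For an ideal gas ΔU = nCvΔT with Cv = (3/2)R = 12.5 J/(mol·K).
ΔU = 0.628×12.5×(459−555) = -753 J.

-753 J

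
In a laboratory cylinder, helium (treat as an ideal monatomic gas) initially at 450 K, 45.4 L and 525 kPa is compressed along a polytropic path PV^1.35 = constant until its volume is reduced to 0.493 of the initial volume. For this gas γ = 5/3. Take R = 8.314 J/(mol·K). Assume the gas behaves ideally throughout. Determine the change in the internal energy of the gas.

n = P₁V₁/(RT₁) = 525×45.4/(8.314×450) = 6.37 mol.
Polytropic n=1.35: T₂ = T₁(V₁/V₂)^(n−1) = 450×(2.03)^0.35 = 576 K; P₂ = P₁(V₁/V₂)^n = 1360 kPa.
For an ideal gas ΔU = nCvΔT with Cv = (3/2)R = 12.5 J/(mol·K).
ΔU = 6.37×12.5×(576−450) = 10000 J.

10000 J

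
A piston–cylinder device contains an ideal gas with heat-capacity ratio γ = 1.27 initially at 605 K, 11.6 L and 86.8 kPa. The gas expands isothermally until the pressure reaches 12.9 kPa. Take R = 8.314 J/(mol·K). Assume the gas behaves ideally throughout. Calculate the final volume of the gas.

78.1 L

Isothermal: T stays 605 K; PV = const ⇒ V₂ = 78.1 L, P₂ = 12.9 kPa.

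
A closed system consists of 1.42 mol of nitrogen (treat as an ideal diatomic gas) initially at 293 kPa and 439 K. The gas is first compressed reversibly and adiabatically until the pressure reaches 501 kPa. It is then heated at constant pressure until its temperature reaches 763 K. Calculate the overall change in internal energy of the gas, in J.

V₁ = nRT₁/P₁ = 1.42×8.314×439/293 = 17.7 L.
Step 1 — Adiabatic: T₂/T₁ = (P₂/P₁)^((γ−1)/γ) ⇒ T₂ = 439×(1.71)^0.286 = 512 K; V₂ = 12.1 L.
ΔU = nCvΔT = 1.42×20.8×(512−439) = 2150 J.
Q = 0 for an adiabatic process, so W = −ΔU = -2150 J.
State after step 1: P = 501 kPa, V = 12.1 L, T = 512 K.
Step 2 — Isobaric: P stays 501 kPa; V/T = const ⇒ T₂ = 763 K, V₂ = 18.0 L.
W = PΔV = 501×(18.0−12.1) kPa·L = 2970 J.
ΔU = nCvΔT = 1.42×20.8×(763−512) = 7420 J.
Q = ΔU + W = nCpΔT = 10400 J.
Net over both steps: W = 821 J, Q = 10400 J, ΔU = 9560 J.

9560 J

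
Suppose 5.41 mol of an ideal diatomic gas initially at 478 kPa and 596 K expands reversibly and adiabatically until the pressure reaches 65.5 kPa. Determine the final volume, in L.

V₁ = nRT₁/P₁ = 5.41×8.314×596/478 = 56.1 L.
Adiabatic: T₂/T₁ = (P₂/P₁)^((γ−1)/γ) ⇒ T₂ = 596×(0.137)^0.286 = 338 K; V₂ = 232 L.

232 L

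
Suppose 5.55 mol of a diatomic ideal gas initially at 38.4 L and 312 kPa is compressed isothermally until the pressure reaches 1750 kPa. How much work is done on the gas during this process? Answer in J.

T₁ = P₁V₁/(nR) = 312×38.4/(5.55×8.314) = 260 K.
Isothermal: T stays 260 K; PV = const ⇒ V₂ = 6.85 L, P₂ = 1750 kPa.
W = nRT ln(V₂/V₁) = 5.55×8.314×260×ln(0.178) = -20700 J.
Work done on the gas = −W_by = 20700 J.

20700 J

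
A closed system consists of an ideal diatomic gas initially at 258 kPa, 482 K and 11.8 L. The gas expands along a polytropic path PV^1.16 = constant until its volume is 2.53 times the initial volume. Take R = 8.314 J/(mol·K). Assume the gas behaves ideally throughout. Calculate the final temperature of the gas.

Polytropic n=1.16: T₂ = T₁(V₁/V₂)^(n−1) = 482×(0.395)^0.16 = 415 K; P₂ = P₁(V₁/V₂)^n = 87.9 kPa.

415 K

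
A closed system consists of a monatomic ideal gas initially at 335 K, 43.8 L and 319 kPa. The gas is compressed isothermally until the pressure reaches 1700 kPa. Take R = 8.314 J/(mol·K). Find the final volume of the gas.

8.22 L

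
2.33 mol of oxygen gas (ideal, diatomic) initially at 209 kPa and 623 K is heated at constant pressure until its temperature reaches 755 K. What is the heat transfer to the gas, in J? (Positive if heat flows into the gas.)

8950 J

V₁ = nRT₁/P₁ = 2.33×8.314×623/209 = 57.7 L.
Isobaric: P stays 209 kPa; V/T = const ⇒ T₂ = 755 K, V₂ = 70.0 L.
W = PΔV = 209×(70.0−57.7) kPa·L = 2560 J.
ΔU = nCvΔT = 2.33×20.8×(755−623) = 6390 J.
Q = ΔU + W = nCpΔT = 8950 J.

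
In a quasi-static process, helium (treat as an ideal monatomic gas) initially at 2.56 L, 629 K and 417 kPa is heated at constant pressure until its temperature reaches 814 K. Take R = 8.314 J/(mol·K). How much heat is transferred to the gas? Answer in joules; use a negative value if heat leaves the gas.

785 J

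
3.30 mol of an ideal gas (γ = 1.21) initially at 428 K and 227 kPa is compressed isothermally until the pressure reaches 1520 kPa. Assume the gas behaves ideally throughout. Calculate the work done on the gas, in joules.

22300 J

V₁ = nRT₁/P₁ = 3.30×8.314×428/227 = 51.7 L.
Isothermal: T stays 428 K; PV = const ⇒ V₂ = 7.73 L, P₂ = 1520 kPa.
W = nRT ln(V₂/V₁) = 3.30×8.314×428×ln(0.149) = -22300 J.
Work done on the gas = −W_by = 22300 J.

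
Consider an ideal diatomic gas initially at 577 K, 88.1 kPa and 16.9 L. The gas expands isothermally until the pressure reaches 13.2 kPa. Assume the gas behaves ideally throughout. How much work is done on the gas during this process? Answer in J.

-2830 J

n = P₁V₁/(RT₁) = 88.1×16.9/(8.314×577) = 0.310 mol.
Isothermal: T stays 577 K; PV = const ⇒ V₂ = 113 L, P₂ = 13.2 kPa.
W = nRT ln(V₂/V₁) = 0.310×8.314×577×ln(6.67) = 2830 J.
Work done on the gas = −W_by = -2830 J.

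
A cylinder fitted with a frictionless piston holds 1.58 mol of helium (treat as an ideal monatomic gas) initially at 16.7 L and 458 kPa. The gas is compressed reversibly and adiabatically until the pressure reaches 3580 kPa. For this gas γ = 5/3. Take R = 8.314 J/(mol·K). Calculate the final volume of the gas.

4.86 L

T₁ = P₁V₁/(nR) = 458×16.7/(1.58×8.314) = 582 K.
Adiabatic: T₂/T₁ = (P₂/P₁)^((γ−1)/γ) ⇒ T₂ = 582×(7.82)^0.400 = 1330 K; V₂ = 4.86 L.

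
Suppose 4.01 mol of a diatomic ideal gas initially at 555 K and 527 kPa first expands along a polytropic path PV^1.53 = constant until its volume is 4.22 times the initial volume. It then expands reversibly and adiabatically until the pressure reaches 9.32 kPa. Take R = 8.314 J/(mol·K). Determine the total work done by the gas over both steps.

V₁ = nRT₁/P₁ = 4.01×8.314×555/527 = 35.1 L.
Step 1 — Polytropic n=1.53: T₂ = T₁(V₁/V₂)^(n−1) = 555×(0.237)^0.53 = 259 K; P₂ = P₁(V₁/V₂)^n = 58.2 kPa.
W = (P₁V₁−P₂V₂)/(n−1) = (527×35.1−58.2×148)/0.53 = 18600 J.
ΔU = nCvΔT = 4.01×20.8×(259−555) = -24700 J.
Q = ΔU + W = -6060 J.
State after step 1: P = 58.2 kPa, V = 148 L, T = 259 K.
Step 2 — Adiabatic: T₂/T₁ = (P₂/P₁)^((γ−1)/γ) ⇒ T₂ = 259×(0.160)^0.286 = 153 K; V₂ = 548 L.
ΔU = nCvΔT = 4.01×20.8×(153−259) = -8790 J.
Q = 0 for an adiabatic process, so W = −ΔU = 8790 J.
Net over both steps: W = 27400 J, Q = -6060 J, ΔU = -33500 J.

27400 J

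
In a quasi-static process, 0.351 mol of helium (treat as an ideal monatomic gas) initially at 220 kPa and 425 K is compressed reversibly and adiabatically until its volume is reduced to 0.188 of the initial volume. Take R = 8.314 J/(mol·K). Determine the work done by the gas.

-3810 J

V₁ = nRT₁/P₁ = 0.351×8.314×425/220 = 5.64 L.
Adiabatic: TV^(γ−1) = const ⇒ T₂ = 425×(5.32)^0.667 = 1300 K; PV^γ = const ⇒ P₂ = 3570 kPa.
ΔU = nCvΔT = 0.351×12.5×(1300−425) = 3810 J.
Q = 0 for an adiabatic process, so W = −ΔU = -3810 J.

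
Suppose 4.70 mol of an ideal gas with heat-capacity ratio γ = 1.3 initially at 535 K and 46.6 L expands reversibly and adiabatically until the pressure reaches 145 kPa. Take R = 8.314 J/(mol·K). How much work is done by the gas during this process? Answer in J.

P₁ = nRT₁/V₁ = 4.70×8.314×535/46.6 = 449 kPa.
Adiabatic: T₂/T₁ = (P₂/P₁)^((γ−1)/γ) ⇒ T₂ = 535×(0.323)^0.231 = 412 K; V₂ = 111 L.
ΔU = nCvΔT = 4.70×27.7×(412−535) = -16000 J.
Q = 0 for an adiabatic process, so W = −ΔU = 16000 J.

16000 J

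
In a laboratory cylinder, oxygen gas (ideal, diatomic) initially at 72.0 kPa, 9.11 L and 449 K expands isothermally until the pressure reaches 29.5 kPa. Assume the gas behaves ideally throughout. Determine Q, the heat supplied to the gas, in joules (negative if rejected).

585 J

n = P₁V₁/(RT₁) = 72.0×9.11/(8.314×449) = 0.176 mol.
Isothermal: T stays 449 K; PV = const ⇒ V₂ = 22.2 L, P₂ = 29.5 kPa.
ΔU = 0 (ideal gas, T constant).
W = nRT ln(V₂/V₁) = 0.176×8.314×449×ln(2.44) = 585 J.
Q = ΔU + W = 585 J.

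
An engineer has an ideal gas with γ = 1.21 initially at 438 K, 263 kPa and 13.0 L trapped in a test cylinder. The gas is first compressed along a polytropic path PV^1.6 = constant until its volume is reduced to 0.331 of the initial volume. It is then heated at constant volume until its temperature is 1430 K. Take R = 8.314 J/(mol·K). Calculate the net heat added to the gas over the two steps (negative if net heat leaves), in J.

31500 J

n = P₁V₁/(RT₁) = 263×13.0/(8.314×438) = 0.939 mol.
Step 1 — Polytropic n=1.6: T₂ = T₁(V₁/V₂)^(n−1) = 438×(3.02)^0.60 = 850 K; P₂ = P₁(V₁/V₂)^n = 1540 kPa.
W = (P₁V₁−P₂V₂)/(n−1) = (263×13.0−1540×4.30)/0.60 = -5360 J.
ΔU = nCvΔT = 0.939×39.6×(850−438) = 15300 J.
Q = ΔU + W = 9960 J.
State after step 1: P = 1540 kPa, V = 4.30 L, T = 850 K.
Step 2 — Isochoric: V stays 4.30 L; P/T = const ⇒ T₂ = 1430 K, P₂ = 2590 kPa.
W = 0 (no volume change).
ΔU = nCvΔT = 0.939×39.6×(1430−850) = 21500 J.
Q = ΔU = 21500 J.
Net over both steps: W = -5360 J, Q = 31500 J, ΔU = 36900 J.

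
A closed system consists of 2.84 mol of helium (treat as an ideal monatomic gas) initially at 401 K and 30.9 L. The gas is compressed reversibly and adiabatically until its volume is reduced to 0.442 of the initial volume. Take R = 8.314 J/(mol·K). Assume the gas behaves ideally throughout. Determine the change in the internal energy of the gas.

10300 J

P₁ = nRT₁/V₁ = 2.84×8.314×401/30.9 = 306 kPa.
Adiabatic: TV^(γ−1) = const ⇒ T₂ = 401×(2.26)^0.667 = 691 K; PV^γ = const ⇒ P₂ = 1190 kPa.
For an ideal gas ΔU = nCvΔT with Cv = (3/2)R = 12.5 J/(mol·K).
ΔU = 2.84×12.5×(691−401) = 10300 J.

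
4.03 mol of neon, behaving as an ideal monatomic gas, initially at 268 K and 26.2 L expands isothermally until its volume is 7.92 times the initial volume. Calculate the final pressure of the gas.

43.3 kPa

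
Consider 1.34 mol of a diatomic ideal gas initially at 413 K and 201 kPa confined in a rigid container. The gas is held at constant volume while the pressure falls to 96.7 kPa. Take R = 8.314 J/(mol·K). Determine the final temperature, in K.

199 K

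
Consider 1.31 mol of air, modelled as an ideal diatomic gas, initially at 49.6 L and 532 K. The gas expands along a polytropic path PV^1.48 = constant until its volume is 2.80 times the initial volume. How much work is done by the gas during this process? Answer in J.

4710 J

P₁ = nRT₁/V₁ = 1.31×8.314×532/49.6 = 117 kPa.
Polytropic n=1.48: T₂ = T₁(V₁/V₂)^(n−1) = 532×(0.357)^0.48 = 325 K; P₂ = P₁(V₁/V₂)^n = 25.5 kPa.
W = (P₁V₁−P₂V₂)/(n−1) = (117×49.6−25.5×139)/0.48 = 4710 J.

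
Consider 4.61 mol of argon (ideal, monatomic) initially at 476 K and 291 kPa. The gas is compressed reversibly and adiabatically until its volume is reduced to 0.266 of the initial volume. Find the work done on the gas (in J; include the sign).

38800 J

V₁ = nRT₁/P₁ = 4.61×8.314×476/291 = 62.7 L.
Adiabatic: TV^(γ−1) = const ⇒ T₂ = 476×(3.76)^0.667 = 1150 K; PV^γ = const ⇒ P₂ = 2640 kPa.
ΔU = nCvΔT = 4.61×12.5×(1150−476) = 38800 J.
Q = 0 for an adiabatic process, so W = −ΔU = -38800 J.
Work done on the gas = −W_by = 38800 J.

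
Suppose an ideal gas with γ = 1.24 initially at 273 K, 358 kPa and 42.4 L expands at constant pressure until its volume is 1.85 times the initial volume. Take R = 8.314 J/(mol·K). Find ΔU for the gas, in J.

n = P₁V₁/(RT₁) = 358×42.4/(8.314×273) = 6.69 mol.
Isobaric: P stays 358 kPa; V/T = const ⇒ T₂ = 505 K, V₂ = 78.4 L.
For an ideal gas ΔU = nCvΔT with Cv = R/(γ−1) = 34.6 J/(mol·K).
ΔU = 6.69×34.6×(505−273) = 53800 J.

53800 J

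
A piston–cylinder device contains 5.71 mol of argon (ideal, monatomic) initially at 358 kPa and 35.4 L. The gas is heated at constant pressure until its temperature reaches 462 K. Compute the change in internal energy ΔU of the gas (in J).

T₁ = P₁V₁/(nR) = 358×35.4/(5.71×8.314) = 267 K.
Isobaric: P stays 358 kPa; V/T = const ⇒ T₂ = 462 K, V₂ = 61.3 L.
For an ideal gas ΔU = nCvΔT with Cv = (3/2)R = 12.5 J/(mol·K).
ΔU = 5.71×12.5×(462−267) = 13900 J.

13900 J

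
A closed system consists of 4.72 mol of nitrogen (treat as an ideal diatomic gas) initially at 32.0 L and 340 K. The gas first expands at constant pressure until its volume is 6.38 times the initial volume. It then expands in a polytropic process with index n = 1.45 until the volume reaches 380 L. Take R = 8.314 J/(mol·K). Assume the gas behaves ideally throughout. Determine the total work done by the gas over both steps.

P₁ = nRT₁/V₁ = 4.72×8.314×340/32.0 = 417 kPa.
Step 1 — Isobaric: P stays 417 kPa; V/T = const ⇒ T₂ = 2170 K, V₂ = 204 L.
W = PΔV = 417×(204−32.0) kPa·L = 71800 J.
ΔU = nCvΔT = 4.72×20.8×(2170−340) = 179000 J.
Q = ΔU + W = nCpΔT = 251000 J.
State after step 1: P = 417 kPa, V = 204 L, T = 2170 K.
Step 2 — Polytropic n=1.45: T₂ = T₁(V₁/V₂)^(n−1) = 2170×(0.537)^0.45 = 1640 K; P₂ = P₁(V₁/V₂)^n = 169 kPa.
W = (P₁V₁−P₂V₂)/(n−1) = (417×204−169×380)/0.45 = 46100 J.
ΔU = nCvΔT = 4.72×20.8×(1640−2170) = -51900 J.
Q = ΔU + W = -5770 J.
Net over both steps: W = 118000 J, Q = 245000 J, ΔU = 128000 J.

118000 J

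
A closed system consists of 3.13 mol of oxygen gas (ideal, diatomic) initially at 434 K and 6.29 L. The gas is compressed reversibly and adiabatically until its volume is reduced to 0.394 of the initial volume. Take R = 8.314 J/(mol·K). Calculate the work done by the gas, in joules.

-12700 J

P₁ = nRT₁/V₁ = 3.13×8.314×434/6.29 = 1800 kPa.
Adiabatic: TV^(γ−1) = const ⇒ T₂ = 434×(2.54)^0.400 = 630 K; PV^γ = const ⇒ P₂ = 6610 kPa.
ΔU = nCvΔT = 3.13×20.8×(630−434) = 12700 J.
Q = 0 for an adiabatic process, so W = −ΔU = -12700 J.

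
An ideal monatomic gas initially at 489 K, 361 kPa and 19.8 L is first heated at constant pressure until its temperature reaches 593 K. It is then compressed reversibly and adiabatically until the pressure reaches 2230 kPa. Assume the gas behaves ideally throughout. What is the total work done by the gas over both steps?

-12400 J

n = P₁V₁/(RT₁) = 361×19.8/(8.314×489) = 1.76 mol.
Step 1 — Isobaric: P stays 361 kPa; V/T = const ⇒ T₂ = 593 K, V₂ = 24.0 L.
W = PΔV = 361×(24.0−19.8) kPa·L = 1520 J.
ΔU = nCvΔT = 1.76×12.5×(593−489) = 2280 J.
Q = ΔU + W = nCpΔT = 3800 J.
State after step 1: P = 361 kPa, V = 24.0 L, T = 593 K.
Step 2 — Adiabatic: T₂/T₁ = (P₂/P₁)^((γ−1)/γ) ⇒ T₂ = 593×(6.18)^0.400 = 1230 K; V₂ = 8.05 L.
ΔU = nCvΔT = 1.76×12.5×(1230−593) = 13900 J.
Q = 0 for an adiabatic process, so W = −ΔU = -13900 J.
Net over both steps: W = -12400 J, Q = 3800 J, ΔU = 16200 J.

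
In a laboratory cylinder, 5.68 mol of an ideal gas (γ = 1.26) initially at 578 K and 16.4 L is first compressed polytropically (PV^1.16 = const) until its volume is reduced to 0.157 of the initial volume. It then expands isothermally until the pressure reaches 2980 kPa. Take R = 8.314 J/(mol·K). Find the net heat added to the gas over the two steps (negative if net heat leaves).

34800 J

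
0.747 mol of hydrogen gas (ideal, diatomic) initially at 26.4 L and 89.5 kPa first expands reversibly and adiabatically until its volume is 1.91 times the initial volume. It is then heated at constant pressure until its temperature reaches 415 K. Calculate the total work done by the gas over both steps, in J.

T₁ = P₁V₁/(nR) = 89.5×26.4/(0.747×8.314) = 380 K.
Step 1 — Adiabatic: TV^(γ−1) = const ⇒ T₂ = 380×(0.524)^0.400 = 294 K; PV^γ = const ⇒ P₂ = 36.2 kPa.
ΔU = nCvΔT = 0.747×20.8×(294−380) = -1350 J.
Q = 0 for an adiabatic process, so W = −ΔU = 1350 J.
State after step 1: P = 36.2 kPa, V = 50.4 L, T = 294 K.
Step 2 — Isobaric: P stays 36.2 kPa; V/T = const ⇒ T₂ = 415 K, V₂ = 71.3 L.
W = PΔV = 36.2×(71.3−50.4) kPa·L = 753 J.
ΔU = nCvΔT = 0.747×20.8×(415−294) = 1880 J.
Q = ΔU + W = nCpΔT = 2640 J.
Net over both steps: W = 2100 J, Q = 2640 J, ΔU = 536 J.

2100 J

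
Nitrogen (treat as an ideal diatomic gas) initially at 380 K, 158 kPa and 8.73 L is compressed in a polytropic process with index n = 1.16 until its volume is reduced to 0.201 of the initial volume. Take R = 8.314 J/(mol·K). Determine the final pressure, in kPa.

1020 kPa

Polytropic n=1.16: T₂ = T₁(V₁/V₂)^(n−1) = 380×(4.98)^0.16 = 491 K; P₂ = P₁(V₁/V₂)^n = 1020 kPa.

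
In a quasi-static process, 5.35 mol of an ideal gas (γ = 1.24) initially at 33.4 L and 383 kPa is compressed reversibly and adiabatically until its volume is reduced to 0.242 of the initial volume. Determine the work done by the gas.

-21600 J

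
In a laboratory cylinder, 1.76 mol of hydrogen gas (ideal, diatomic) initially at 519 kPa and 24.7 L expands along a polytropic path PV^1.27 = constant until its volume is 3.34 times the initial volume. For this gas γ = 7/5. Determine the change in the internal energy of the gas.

T₁ = P₁V₁/(nR) = 519×24.7/(1.76×8.314) = 876 K.
Polytropic n=1.27: T₂ = T₁(V₁/V₂)^(n−1) = 876×(0.299)^0.27 = 633 K; P₂ = P₁(V₁/V₂)^n = 112 kPa.
For an ideal gas ΔU = nCvΔT with Cv = (5/2)R = 20.8 J/(mol·K).
ΔU = 1.76×20.8×(633−876) = -8910 J.

-8910 J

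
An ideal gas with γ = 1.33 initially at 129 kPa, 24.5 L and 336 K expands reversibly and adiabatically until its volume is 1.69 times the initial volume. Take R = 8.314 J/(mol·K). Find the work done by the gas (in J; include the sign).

1520 J

n = P₁V₁/(RT₁) = 129×24.5/(8.314×336) = 1.13 mol.
Adiabatic: TV^(γ−1) = const ⇒ T₂ = 336×(0.592)^0.330 = 283 K; PV^γ = const ⇒ P₂ = 64.2 kPa.
ΔU = nCvΔT = 1.13×25.2×(283−336) = -1520 J.
Q = 0 for an adiabatic process, so W = −ΔU = 1520 J.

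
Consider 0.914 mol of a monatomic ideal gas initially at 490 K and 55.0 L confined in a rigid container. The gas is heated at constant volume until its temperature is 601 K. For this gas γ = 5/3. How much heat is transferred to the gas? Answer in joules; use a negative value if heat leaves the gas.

P₁ = nRT₁/V₁ = 0.914×8.314×490/55.0 = 67.7 kPa.
Isochoric: V stays 55.0 L; P/T = const ⇒ T₂ = 601 K, P₂ = 83.0 kPa.
W = 0 (no volume change).
ΔU = nCvΔT = 0.914×12.5×(601−490) = 1270 J.
Q = ΔU = 1270 J.

1270 J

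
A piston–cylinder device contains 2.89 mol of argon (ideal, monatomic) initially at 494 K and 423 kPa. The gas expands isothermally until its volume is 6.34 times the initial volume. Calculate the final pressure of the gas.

V₁ = nRT₁/P₁ = 2.89×8.314×494/423 = 28.1 L.
Isothermal: T stays 494 K; PV = const ⇒ V₂ = 178 L, P₂ = 66.7 kPa.

66.7 kPa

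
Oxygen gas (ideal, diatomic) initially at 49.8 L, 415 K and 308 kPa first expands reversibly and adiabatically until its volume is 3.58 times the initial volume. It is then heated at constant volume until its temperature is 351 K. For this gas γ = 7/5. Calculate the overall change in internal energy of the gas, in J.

-5910 J

n = P₁V₁/(RT₁) = 308×49.8/(8.314×415) = 4.45 mol.
Step 1 — Adiabatic: TV^(γ−1) = const ⇒ T₂ = 415×(0.279)^0.400 = 249 K; PV^γ = const ⇒ P₂ = 51.7 kPa.
ΔU = nCvΔT = 4.45×20.8×(249−415) = -15300 J.
Q = 0 for an adiabatic process, so W = −ΔU = 15300 J.
State after step 1: P = 51.7 kPa, V = 178 L, T = 249 K.
Step 2 — Isochoric: V stays 178 L; P/T = const ⇒ T₂ = 351 K, P₂ = 72.8 kPa.
W = 0 (no volume change).
ΔU = nCvΔT = 4.45×20.8×(351−249) = 9410 J.
Q = ΔU = 9410 J.
Net over both steps: W = 15300 J, Q = 9410 J, ΔU = -5910 J.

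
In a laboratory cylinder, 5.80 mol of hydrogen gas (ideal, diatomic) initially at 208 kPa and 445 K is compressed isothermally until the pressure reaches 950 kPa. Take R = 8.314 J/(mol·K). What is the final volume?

V₁ = nRT₁/P₁ = 5.80×8.314×445/208 = 103 L.
Isothermal: T stays 445 K; PV = const ⇒ V₂ = 22.6 L, P₂ = 950 kPa.

22.6 L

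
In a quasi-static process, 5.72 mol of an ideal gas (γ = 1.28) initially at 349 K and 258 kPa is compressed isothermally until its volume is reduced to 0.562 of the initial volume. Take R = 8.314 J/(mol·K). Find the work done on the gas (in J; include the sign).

9560 J

V₁ = nRT₁/P₁ = 5.72×8.314×349/258 = 64.3 L.
Isothermal: T stays 349 K; PV = const ⇒ V₂ = 36.2 L, P₂ = 459 kPa.
W = nRT ln(V₂/V₁) = 5.72×8.314×349×ln(0.562) = -9560 J.
Work done on the gas = −W_by = 9560 J.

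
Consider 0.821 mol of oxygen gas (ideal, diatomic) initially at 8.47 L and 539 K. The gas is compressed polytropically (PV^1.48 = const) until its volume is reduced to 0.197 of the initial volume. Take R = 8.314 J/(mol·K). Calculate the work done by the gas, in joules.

-9050 J

P₁ = nRT₁/V₁ = 0.821×8.314×539/8.47 = 434 kPa.
Polytropic n=1.48: T₂ = T₁(V₁/V₂)^(n−1) = 539×(5.08)^0.48 = 1180 K; P₂ = P₁(V₁/V₂)^n = 4810 kPa.
W = (P₁V₁−P₂V₂)/(n−1) = (434×8.47−4810×1.67)/0.48 = -9050 J.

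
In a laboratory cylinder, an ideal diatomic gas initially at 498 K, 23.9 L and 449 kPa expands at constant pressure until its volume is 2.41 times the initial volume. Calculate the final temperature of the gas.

Isobaric: P stays 449 kPa; V/T = const ⇒ T₂ = 1200 K, V₂ = 57.6 L.

1200 K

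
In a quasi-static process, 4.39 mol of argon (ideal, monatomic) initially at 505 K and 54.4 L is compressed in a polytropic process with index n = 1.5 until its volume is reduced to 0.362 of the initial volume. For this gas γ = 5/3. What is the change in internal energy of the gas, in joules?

18300 J

P₁ = nRT₁/V₁ = 4.39×8.314×505/54.4 = 339 kPa.
Polytropic n=1.5: T₂ = T₁(V₁/V₂)^(n−1) = 505×(2.76)^0.50 = 839 K; P₂ = P₁(V₁/V₂)^n = 1560 kPa.
For an ideal gas ΔU = nCvΔT with Cv = (3/2)R = 12.5 J/(mol·K).
ΔU = 4.39×12.5×(839−505) = 18300 J.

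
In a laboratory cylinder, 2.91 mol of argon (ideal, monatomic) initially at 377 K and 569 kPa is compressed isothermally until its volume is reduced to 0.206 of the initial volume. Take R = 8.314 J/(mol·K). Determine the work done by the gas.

-14400 J

V₁ = nRT₁/P₁ = 2.91×8.314×377/569 = 16.0 L.
Isothermal: T stays 377 K; PV = const ⇒ V₂ = 3.30 L, P₂ = 2760 kPa.
W = nRT ln(V₂/V₁) = 2.91×8.314×377×ln(0.206) = -14400 J.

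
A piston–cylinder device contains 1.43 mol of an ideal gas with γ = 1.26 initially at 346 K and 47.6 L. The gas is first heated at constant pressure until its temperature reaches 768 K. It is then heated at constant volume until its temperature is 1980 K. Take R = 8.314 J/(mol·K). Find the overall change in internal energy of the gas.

P₁ = nRT₁/V₁ = 1.43×8.314×346/47.6 = 86.4 kPa.
Step 1 — Isobaric: P stays 86.4 kPa; V/T = const ⇒ T₂ = 768 K, V₂ = 106 L.
W = PΔV = 86.4×(106−47.6) kPa·L = 5020 J.
ΔU = nCvΔT = 1.43×32.0×(768−346) = 19300 J.
Q = ΔU + W = nCpΔT = 24300 J.
State after step 1: P = 86.4 kPa, V = 106 L, T = 768 K.
Step 2 — Isochoric: V stays 106 L; P/T = const ⇒ T₂ = 1980 K, P₂ = 223 kPa.
W = 0 (no volume change).
ΔU = nCvΔT = 1.43×32.0×(1980−768) = 55400 J.
Q = ΔU = 55400 J.
Net over both steps: W = 5020 J, Q = 79700 J, ΔU = 74700 J.

74700 J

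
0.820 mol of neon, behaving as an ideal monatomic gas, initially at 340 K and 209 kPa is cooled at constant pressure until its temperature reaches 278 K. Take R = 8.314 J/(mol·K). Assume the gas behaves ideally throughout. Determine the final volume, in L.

V₁ = nRT₁/P₁ = 0.820×8.314×340/209 = 11.1 L.
Isobaric: P stays 209 kPa; V/T = const ⇒ T₂ = 278 K, V₂ = 9.07 L.

9.07 L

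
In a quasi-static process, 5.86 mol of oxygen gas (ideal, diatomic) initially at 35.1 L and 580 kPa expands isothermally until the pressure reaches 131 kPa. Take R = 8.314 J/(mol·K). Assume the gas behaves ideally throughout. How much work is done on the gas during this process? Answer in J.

-30300 J

T₁ = P₁V₁/(nR) = 580×35.1/(5.86×8.314) = 418 K.
Isothermal: T stays 418 K; PV = const ⇒ V₂ = 155 L, P₂ = 131 kPa.
W = nRT ln(V₂/V₁) = 5.86×8.314×418×ln(4.43) = 30300 J.
Work done on the gas = −W_by = -30300 J.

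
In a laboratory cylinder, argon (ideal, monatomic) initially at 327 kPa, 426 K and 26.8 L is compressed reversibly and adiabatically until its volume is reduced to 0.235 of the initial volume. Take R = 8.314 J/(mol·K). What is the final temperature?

1120 K

Adiabatic: TV^(γ−1) = const ⇒ T₂ = 426×(4.26)^0.667 = 1120 K; PV^γ = const ⇒ P₂ = 3650 kPa.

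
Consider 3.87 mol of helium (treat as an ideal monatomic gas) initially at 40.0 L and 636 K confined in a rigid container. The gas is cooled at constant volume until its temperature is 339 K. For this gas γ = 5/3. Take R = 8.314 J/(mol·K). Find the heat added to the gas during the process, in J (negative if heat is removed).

P₁ = nRT₁/V₁ = 3.87×8.314×636/40.0 = 512 kPa.
Isochoric: V stays 40.0 L; P/T = const ⇒ T₂ = 339 K, P₂ = 273 kPa.
W = 0 (no volume change).
ΔU = nCvΔT = 3.87×12.5×(339−636) = -14300 J.
Q = ΔU = -14300 J.

-14300 J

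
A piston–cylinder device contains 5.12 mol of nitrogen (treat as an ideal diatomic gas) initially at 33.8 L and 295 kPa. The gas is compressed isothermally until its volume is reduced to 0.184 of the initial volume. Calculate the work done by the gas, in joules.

-16900 J

T₁ = P₁V₁/(nR) = 295×33.8/(5.12×8.314) = 234 K.
Isothermal: T stays 234 K; PV = const ⇒ V₂ = 6.22 L, P₂ = 1600 kPa.
W = nRT ln(V₂/V₁) = 5.12×8.314×234×ln(0.184) = -16900 J.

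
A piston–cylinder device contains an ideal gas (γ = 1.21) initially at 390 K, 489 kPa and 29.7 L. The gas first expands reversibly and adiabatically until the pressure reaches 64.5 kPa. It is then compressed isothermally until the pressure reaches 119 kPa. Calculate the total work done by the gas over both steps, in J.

n = P₁V₁/(RT₁) = 489×29.7/(8.314×390) = 4.48 mol.
Step 1 — Adiabatic: T₂/T₁ = (P₂/P₁)^((γ−1)/γ) ⇒ T₂ = 390×(0.132)^0.174 = 274 K; V₂ = 158 L.
ΔU = nCvΔT = 4.48×39.6×(274−390) = -20500 J.
Q = 0 for an adiabatic process, so W = −ΔU = 20500 J.
State after step 1: P = 64.5 kPa, V = 158 L, T = 274 K.
Step 2 — Isothermal: T stays 274 K; PV = const ⇒ V₂ = 85.9 L, P₂ = 119 kPa.
ΔU = 0 (ideal gas, T constant).
W = nRT ln(V₂/V₁) = 4.48×8.314×274×ln(0.542) = -6260 J.
Q = ΔU + W = -6260 J.
Net over both steps: W = 14200 J, Q = -6260 J, ΔU = -20500 J.

14200 J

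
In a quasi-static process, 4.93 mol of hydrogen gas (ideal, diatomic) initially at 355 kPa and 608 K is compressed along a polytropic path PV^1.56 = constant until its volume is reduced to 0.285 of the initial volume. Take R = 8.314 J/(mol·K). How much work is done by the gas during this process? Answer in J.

V₁ = nRT₁/P₁ = 4.93×8.314×608/355 = 70.2 L.
Polytropic n=1.56: T₂ = T₁(V₁/V₂)^(n−1) = 608×(3.51)^0.56 = 1230 K; P₂ = P₁(V₁/V₂)^n = 2520 kPa.
W = (P₁V₁−P₂V₂)/(n−1) = (355×70.2−2520×20.0)/0.56 = -45400 J.

-45400 J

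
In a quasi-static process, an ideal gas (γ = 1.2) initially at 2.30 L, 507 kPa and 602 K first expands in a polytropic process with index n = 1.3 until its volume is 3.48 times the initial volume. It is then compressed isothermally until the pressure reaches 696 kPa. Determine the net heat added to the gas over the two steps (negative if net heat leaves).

n = P₁V₁/(RT₁) = 507×2.30/(8.314×602) = 0.233 mol.
Step 1 — Polytropic n=1.3: T₂ = T₁(V₁/V₂)^(n−1) = 602×(0.287)^0.30 = 414 K; P₂ = P₁(V₁/V₂)^n = 100 kPa.
W = (P₁V₁−P₂V₂)/(n−1) = (507×2.30−100×8.00)/0.30 = 1210 J.
ΔU = nCvΔT = 0.233×41.6×(414−602) = -1820 J.
Q = ΔU + W = -607 J.
State after step 1: P = 100 kPa, V = 8.00 L, T = 414 K.
Step 2 — Isothermal: T stays 414 K; PV = const ⇒ V₂ = 1.15 L, P₂ = 696 kPa.
ΔU = 0 (ideal gas, T constant).
W = nRT ln(V₂/V₁) = 0.233×8.314×414×ln(0.144) = -1550 J.
Q = ΔU + W = -1550 J.
Net over both steps: W = -341 J, Q = -2160 J, ΔU = -1820 J.

-2160 J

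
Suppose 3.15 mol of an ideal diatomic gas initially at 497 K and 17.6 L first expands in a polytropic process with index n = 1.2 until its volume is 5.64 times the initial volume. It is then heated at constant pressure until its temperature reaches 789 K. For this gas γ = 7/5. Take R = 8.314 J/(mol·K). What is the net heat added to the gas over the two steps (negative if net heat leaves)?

49600 J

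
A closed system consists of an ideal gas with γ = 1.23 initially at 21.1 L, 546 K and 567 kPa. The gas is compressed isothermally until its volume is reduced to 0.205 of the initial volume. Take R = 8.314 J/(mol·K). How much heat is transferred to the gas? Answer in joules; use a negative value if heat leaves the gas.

n = P₁V₁/(RT₁) = 567×21.1/(8.314×546) = 2.64 mol.
Isothermal: T stays 546 K; PV = const ⇒ V₂ = 4.33 L, P₂ = 2770 kPa.
ΔU = 0 (ideal gas, T constant).
W = nRT ln(V₂/V₁) = 2.64×8.314×546×ln(0.205) = -19000 J.
Q = ΔU + W = -19000 J.

-19000 J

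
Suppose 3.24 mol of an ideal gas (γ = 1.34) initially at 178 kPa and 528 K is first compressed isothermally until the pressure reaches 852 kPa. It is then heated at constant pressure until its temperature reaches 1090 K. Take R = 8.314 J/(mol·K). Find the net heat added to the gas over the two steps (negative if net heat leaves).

V₁ = nRT₁/P₁ = 3.24×8.314×528/178 = 79.9 L.
Step 1 — Isothermal: T stays 528 K; PV = const ⇒ V₂ = 16.7 L, P₂ = 852 kPa.
ΔU = 0 (ideal gas, T constant).
W = nRT ln(V₂/V₁) = 3.24×8.314×528×ln(0.209) = -22300 J.
Q = ΔU + W = -22300 J.
State after step 1: P = 852 kPa, V = 16.7 L, T = 528 K.
Step 2 — Isobaric: P stays 852 kPa; V/T = const ⇒ T₂ = 1090 K, V₂ = 34.5 L.
W = PΔV = 852×(34.5−16.7) kPa·L = 15100 J.
ΔU = nCvΔT = 3.24×24.5×(1090−528) = 44500 J.
Q = ΔU + W = nCpΔT = 59700 J.
Net over both steps: W = -7130 J, Q = 37400 J, ΔU = 44500 J.

37400 J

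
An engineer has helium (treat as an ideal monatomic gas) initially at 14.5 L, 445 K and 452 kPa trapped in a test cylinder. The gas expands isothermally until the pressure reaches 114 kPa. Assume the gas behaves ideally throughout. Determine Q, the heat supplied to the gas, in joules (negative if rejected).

9030 J

n = P₁V₁/(RT₁) = 452×14.5/(8.314×445) = 1.77 mol.
Isothermal: T stays 445 K; PV = const ⇒ V₂ = 57.5 L, P₂ = 114 kPa.
ΔU = 0 (ideal gas, T constant).
W = nRT ln(V₂/V₁) = 1.77×8.314×445×ln(3.96) = 9030 J.
Q = ΔU + W = 9030 J.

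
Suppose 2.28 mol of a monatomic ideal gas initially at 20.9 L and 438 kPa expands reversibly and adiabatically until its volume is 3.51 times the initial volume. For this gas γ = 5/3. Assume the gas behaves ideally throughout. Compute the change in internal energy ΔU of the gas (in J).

-7790 J

T₁ = P₁V₁/(nR) = 438×20.9/(2.28×8.314) = 483 K.
Adiabatic: TV^(γ−1) = const ⇒ T₂ = 483×(0.285)^0.667 = 209 K; PV^γ = const ⇒ P₂ = 54.0 kPa.
For an ideal gas ΔU = nCvΔT with Cv = (3/2)R = 12.5 J/(mol·K).
ΔU = 2.28×12.5×(209−483) = -7790 J.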